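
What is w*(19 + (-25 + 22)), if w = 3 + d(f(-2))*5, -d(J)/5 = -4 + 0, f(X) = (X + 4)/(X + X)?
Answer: 1648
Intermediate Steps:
f(X) = (4 + X)/(2*X) (f(X) = (4 + X)/((2*X)) = (4 + X)*(1/(2*X)) = (4 + X)/(2*X))
d(J) = 20 (d(J) = -5*(-4 + 0) = -5*(-4) = 20)
w = 103 (w = 3 + 20*5 = 3 + 100 = 103)
w*(19 + (-25 + 22)) = 103*(19 + (-25 + 22)) = 103*(19 - 3) = 103*16 = 1648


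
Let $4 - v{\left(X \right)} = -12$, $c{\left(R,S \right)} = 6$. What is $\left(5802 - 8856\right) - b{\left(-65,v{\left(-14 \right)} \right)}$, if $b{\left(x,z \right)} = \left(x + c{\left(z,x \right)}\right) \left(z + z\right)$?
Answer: $-1166$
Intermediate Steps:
$v{\left(X \right)} = 16$ ($v{\left(X \right)} = 4 - -12 = 4 + 12 = 16$)
$b{\left(x,z \right)} = 2 z \left(6 + x\right)$ ($b{\left(x,z \right)} = \left(x + 6\right) \left(z + z\right) = \left(6 + x\right) 2 z = 2 z \left(6 + x\right)$)
$\left(5802 - 8856\right) - b{\left(-65,v{\left(-14 \right)} \right)} = \left(5802 - 8856\right) - 2 \cdot 16 \left(6 - 65\right) = \left(5802 - 8856\right) - 2 \cdot 16 \left(-59\right) = -3054 - -1888 = -3054 + 1888 = -1166$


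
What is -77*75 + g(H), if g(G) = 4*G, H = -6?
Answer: -5799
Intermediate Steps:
-77*75 + g(H) = -77*75 + 4*(-6) = -5775 - 24 = -5799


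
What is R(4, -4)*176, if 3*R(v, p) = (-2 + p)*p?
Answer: 1408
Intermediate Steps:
R(v, p) = p*(-2 + p)/3 (R(v, p) = ((-2 + p)*p)/3 = (p*(-2 + p))/3 = p*(-2 + p)/3)
R(4, -4)*176 = ((⅓)*(-4)*(-2 - 4))*176 = ((⅓)*(-4)*(-6))*176 = 8*176 = 1408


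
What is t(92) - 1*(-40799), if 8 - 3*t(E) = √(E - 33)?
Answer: 122405/3 - √59/3 ≈ 40799.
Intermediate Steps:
t(E) = 8/3 - √(-33 + E)/3 (t(E) = 8/3 - √(E - 33)/3 = 8/3 - √(-33 + E)/3)
t(92) - 1*(-40799) = (8/3 - √(-33 + 92)/3) - 1*(-40799) = (8/3 - √59/3) + 40799 = 122405/3 - √59/3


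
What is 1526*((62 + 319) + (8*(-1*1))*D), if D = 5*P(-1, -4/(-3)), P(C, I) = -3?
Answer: 764526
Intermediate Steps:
D = -15 (D = 5*(-3) = -15)
1526*((62 + 319) + (8*(-1*1))*D) = 1526*((62 + 319) + (8*(-1*1))*(-15)) = 1526*(381 + (8*(-1))*(-15)) = 1526*(381 - 8*(-15)) = 1526*(381 + 120) = 1526*501 = 764526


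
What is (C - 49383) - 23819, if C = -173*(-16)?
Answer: -70434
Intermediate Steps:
C = 2768
(C - 49383) - 23819 = (2768 - 49383) - 23819 = -46615 - 23819 = -70434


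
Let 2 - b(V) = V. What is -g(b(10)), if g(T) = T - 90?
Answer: 98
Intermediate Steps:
b(V) = 2 - V
g(T) = -90 + T
-g(b(10)) = -(-90 + (2 - 1*10)) = -(-90 + (2 - 10)) = -(-90 - 8) = -1*(-98) = 98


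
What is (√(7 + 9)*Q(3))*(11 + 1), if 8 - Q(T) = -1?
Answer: 432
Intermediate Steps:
Q(T) = 9 (Q(T) = 8 - 1*(-1) = 8 + 1 = 9)
(√(7 + 9)*Q(3))*(11 + 1) = (√(7 + 9)*9)*(11 + 1) = (√16*9)*12 = (4*9)*12 = 36*12 = 432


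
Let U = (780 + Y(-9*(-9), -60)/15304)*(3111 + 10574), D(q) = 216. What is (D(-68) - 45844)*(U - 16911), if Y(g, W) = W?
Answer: -930240052399746/1913 ≈ -4.8627e+11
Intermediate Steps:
U = 40839666525/3826 (U = (780 - 60/15304)*(3111 + 10574) = (780 - 60*1/15304)*13685 = (780 - 15/3826)*13685 = (2984265/3826)*13685 = 40839666525/3826 ≈ 1.0674e+7)
(D(-68) - 45844)*(U - 16911) = (216 - 45844)*(40839666525/3826 - 16911) = -45628*40774965039/3826 = -930240052399746/1913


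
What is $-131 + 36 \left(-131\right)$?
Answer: $-4847$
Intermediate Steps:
$-131 + 36 \left(-131\right) = -131 - 4716 = -4847$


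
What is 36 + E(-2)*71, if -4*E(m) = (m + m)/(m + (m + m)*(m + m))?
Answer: 575/14 ≈ 41.071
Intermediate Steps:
E(m) = -m/(2*(m + 4*m**2)) (E(m) = -(m + m)/(4*(m + (m + m)*(m + m))) = -2*m/(4*(m + (2*m)*(2*m))) = -2*m/(4*(m + 4*m**2)) = -m/(2*(m + 4*m**2)))
36 + E(-2)*71 = 36 - 1/(2 + 8*(-2))*71 = 36 - 1/(2 - 16)*71 = 36 - 1/(-14)*71 = 36 - 1*(-1/14)*71 = 36 + (1/14)*71 = 36 + 71/14 = 575/14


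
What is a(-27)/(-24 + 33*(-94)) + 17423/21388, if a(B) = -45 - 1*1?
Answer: 27724073/33429444 ≈ 0.82933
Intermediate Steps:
a(B) = -46 (a(B) = -45 - 1 = -46)
a(-27)/(-24 + 33*(-94)) + 17423/21388 = -46/(-24 + 33*(-94)) + 17423/21388 = -46/(-24 - 3102) + 17423*(1/21388) = -46/(-3126) + 17423/21388 = -46*(-1/3126) + 17423/21388 = 23/1563 + 17423/21388 = 27724073/33429444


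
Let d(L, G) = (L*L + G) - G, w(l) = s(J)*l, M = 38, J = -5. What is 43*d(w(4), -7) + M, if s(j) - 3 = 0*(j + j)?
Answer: 6230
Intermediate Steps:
s(j) = 3 (s(j) = 3 + 0*(j + j) = 3 + 0*(2*j) = 3 + 0 = 3)
w(l) = 3*l
d(L, G) = L² (d(L, G) = (L² + G) - G = (G + L²) - G = L²)
43*d(w(4), -7) + M = 43*(3*4)² + 38 = 43*12² + 38 = 43*144 + 38 = 6192 + 38 = 6230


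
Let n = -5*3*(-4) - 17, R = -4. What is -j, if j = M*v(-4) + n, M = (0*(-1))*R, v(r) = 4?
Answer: -43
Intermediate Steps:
M = 0 (M = (0*(-1))*(-4) = 0*(-4) = 0)
n = 43 (n = -15*(-4) - 17 = 60 - 17 = 43)
j = 43 (j = 0*4 + 43 = 0 + 43 = 43)
-j = -1*43 = -43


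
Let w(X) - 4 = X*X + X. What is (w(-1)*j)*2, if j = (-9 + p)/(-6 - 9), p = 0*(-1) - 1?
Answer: 16/3 ≈ 5.3333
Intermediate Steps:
w(X) = 4 + X + X² (w(X) = 4 + (X*X + X) = 4 + (X² + X) = 4 + (X + X²) = 4 + X + X²)
p = -1 (p = 0 - 1 = -1)
j = ⅔ (j = (-9 - 1)/(-6 - 9) = -10/(-15) = -10*(-1/15) = ⅔ ≈ 0.66667)
(w(-1)*j)*2 = ((4 - 1 + (-1)²)*(⅔))*2 = ((4 - 1 + 1)*(⅔))*2 = (4*(⅔))*2 = (8/3)*2 = 16/3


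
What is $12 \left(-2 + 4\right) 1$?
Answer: $24$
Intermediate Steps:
$12 \left(-2 + 4\right) 1 = 12 \cdot 2 \cdot 1 = 12 \cdot 2 = 24$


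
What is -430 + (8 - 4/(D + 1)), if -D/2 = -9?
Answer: -8022/19 ≈ -422.21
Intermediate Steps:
D = 18 (D = -2*(-9) = 18)
-430 + (8 - 4/(D + 1)) = -430 + (8 - 4/(18 + 1)) = -430 + (8 - 4/19) = -430 + 148/19 = -8022/19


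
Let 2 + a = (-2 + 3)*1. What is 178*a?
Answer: -178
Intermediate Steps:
a = -1 (a = -2 + (-2 + 3)*1 = -2 + 1*1 = -2 + 1 = -1)
178*a = 178*(-1) = -178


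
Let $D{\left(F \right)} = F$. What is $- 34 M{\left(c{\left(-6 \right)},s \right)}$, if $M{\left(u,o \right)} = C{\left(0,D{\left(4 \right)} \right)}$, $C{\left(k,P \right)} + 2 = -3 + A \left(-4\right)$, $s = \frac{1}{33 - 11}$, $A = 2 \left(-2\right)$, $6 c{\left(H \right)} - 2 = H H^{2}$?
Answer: $-374$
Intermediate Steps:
$c{\left(H \right)} = \frac{1}{3} + \frac{H^{3}}{6}$ ($c{\left(H \right)} = \frac{1}{3} + \frac{H H^{2}}{6} = \frac{1}{3} + \frac{H^{3}}{6}$)
$A = -4$
$s = \frac{1}{22} \approx 0.045455$
$C{\left(k,P \right)} = 11$ ($C{\left(k,P \right)} = -2 - -13 = -2 + \left(-3 + 16\right) = -2 + 13 = 11$)
$M{\left(u,o \right)} = 11$
$- 34 M{\left(c{\left(-6 \right)},s \right)} = \left(-34\right) 11 = -374$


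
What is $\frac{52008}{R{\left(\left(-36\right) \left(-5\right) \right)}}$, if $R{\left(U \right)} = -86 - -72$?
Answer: $- \frac{26004}{7} \approx -3714.9$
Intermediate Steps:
$R{\left(U \right)} = -14$ ($R{\left(U \right)} = -86 + 72 = -14$)
$\frac{52008}{R{\left(\left(-36\right) \left(-5\right) \right)}} = \frac{52008}{-14} = 52008 \left(- \frac{1}{14}\right) = - \frac{26004}{7}$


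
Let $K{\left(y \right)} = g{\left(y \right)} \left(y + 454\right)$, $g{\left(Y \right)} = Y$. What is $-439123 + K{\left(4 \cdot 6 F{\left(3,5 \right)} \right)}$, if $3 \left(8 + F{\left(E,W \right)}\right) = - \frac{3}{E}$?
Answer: $-489923$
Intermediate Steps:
$F{\left(E,W \right)} = -8 - \frac{1}{E}$ ($F{\left(E,W \right)} = -8 + \frac{\left(-3\right) \frac{1}{E}}{3} = -8 - \frac{1}{E}$)
$K{\left(y \right)} = y \left(454 + y\right)$ ($K{\left(y \right)} = y \left(y + 454\right) = y \left(454 + y\right)$)
$-439123 + K{\left(4 \cdot 6 F{\left(3,5 \right)} \right)} = -439123 + 4 \cdot 6 \left(-8 - \frac{1}{3}\right) \left(454 + 4 \cdot 6 \left(-8 - \frac{1}{3}\right)\right) = -439123 + 24 \left(-8 - \frac{1}{3}\right) \left(454 + 24 \left(-8 - \frac{1}{3}\right)\right) = -439123 + 24 \left(- \frac{25}{3}\right) \left(454 + 24 \left(- \frac{25}{3}\right)\right) = -439123 - 200 \left(454 - 200\right) = -439123 - 50800 = -489923$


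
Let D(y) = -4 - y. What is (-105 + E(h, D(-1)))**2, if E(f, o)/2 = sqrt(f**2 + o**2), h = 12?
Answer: 11637 - 1260*sqrt(17) ≈ 6441.9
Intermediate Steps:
E(f, o) = 2*sqrt(f**2 + o**2)
(-105 + E(h, D(-1)))**2 = (-105 + 2*sqrt(12**2 + (-4 - 1*(-1))**2))**2 = (-105 + 2*sqrt(144 + (-4 + 1)**2))**2 = (-105 + 2*sqrt(144 + (-3)**2))**2 = (-105 + 2*sqrt(144 + 9))**2 = (-105 + 2*sqrt(153))**2 = (-105 + 2*(3*sqrt(17)))**2 = (-105 + 6*sqrt(17))**2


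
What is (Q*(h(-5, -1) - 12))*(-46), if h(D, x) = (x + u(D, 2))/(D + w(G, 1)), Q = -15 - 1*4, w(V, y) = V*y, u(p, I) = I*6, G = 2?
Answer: -41078/3 ≈ -13693.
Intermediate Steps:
u(p, I) = 6*I
Q = -19 (Q = -15 - 4 = -19)
h(D, x) = (12 + x)/(2 + D) (h(D, x) = (x + 6*2)/(D + 2*1) = (x + 12)/(D + 2) = (12 + x)/(2 + D))
(Q*(h(-5, -1) - 12))*(-46) = -19*((12 - 1)/(2 - 5) - 12)*(-46) = -19*(11/(-3) - 12)*(-46) = -19*(-⅓*11 - 12)*(-46) = -19*(-11/3 - 12)*(-46) = -19*(-47/3)*(-46) = (893/3)*(-46) = -41078/3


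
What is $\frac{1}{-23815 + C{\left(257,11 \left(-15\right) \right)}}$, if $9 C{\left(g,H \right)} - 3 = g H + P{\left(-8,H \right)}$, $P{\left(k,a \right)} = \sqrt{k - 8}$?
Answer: $- \frac{2310633}{65913887185} - \frac{36 i}{65913887185} \approx -3.5055 \cdot 10^{-5} - 5.4617 \cdot 10^{-10} i$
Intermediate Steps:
$P{\left(k,a \right)} = \sqrt{-8 + k}$
$C{\left(g,H \right)} = \frac{1}{3} + \frac{4 i}{9} + \frac{H g}{9}$ ($C{\left(g,H \right)} = \frac{1}{3} + \frac{g H + \sqrt{-8 - 8}}{9} = \frac{1}{3} + \frac{H g + \sqrt{-16}}{9} = \frac{1}{3} + \frac{H g + 4 i}{9} = \frac{1}{3} + \frac{4 i + H g}{9} = \frac{1}{3} + \left(\frac{4 i}{9} + \frac{H g}{9}\right) = \frac{1}{3} + \frac{4 i}{9} + \frac{H g}{9}$)
$\frac{1}{-23815 + C{\left(257,11 \left(-15\right) \right)}} = \frac{1}{-23815 + \left(\frac{1}{3} + \frac{4 i}{9} + \frac{1}{9} \cdot 11 \left(-15\right) 257\right)} = \frac{1}{-23815 + \left(\frac{1}{3} + \frac{4 i}{9} + \frac{1}{9} \left(-165\right) 257\right)} = \frac{1}{-23815 + \left(\frac{1}{3} + \frac{4 i}{9} - \frac{14135}{3}\right)} = \frac{1}{-23815 - \left(\frac{14134}{3} - \frac{4 i}{9}\right)} = \frac{1}{- \frac{85579}{3} + \frac{4 i}{9}} = \frac{81 \left(- \frac{85579}{3} - \frac{4 i}{9}\right)}{65913887185}$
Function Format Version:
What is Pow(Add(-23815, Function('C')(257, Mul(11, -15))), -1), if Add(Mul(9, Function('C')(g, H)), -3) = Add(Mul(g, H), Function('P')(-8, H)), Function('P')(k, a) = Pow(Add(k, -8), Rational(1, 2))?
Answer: Add(Rational(-2310633, 65913887185), Mul(Rational(-36, 65913887185), I)) ≈ Add(-3.5055e-5, Mul(-5.4617e-10, I))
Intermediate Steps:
Function('P')(k, a) = Pow(Add(-8, k), Rational(1, 2))
Function('C')(g, H) = Add(Rational(1, 3), Mul(Rational(4, 9), I), Mul(Rational(1, 9), H, g)) (Function('C')(g, H) = Add(Rational(1, 3), Mul(Rational(1, 9), Add(Mul(g, H), Pow(Add(-8, -8), Rational(1, 2))))) = Add(Rational(1, 3), Mul(Rational(1, 9), Add(Mul(H, g), Pow(-16, Rational(1, 2))))) = Add(Rational(1, 3), Mul(Rational(1, 9), Add(Mul(H, g), Mul(4, I)))) = Add(Rational(1, 3), Mul(Rational(1, 9), Add(Mul(4, I), Mul(H, g)))) = Add(Rational(1, 3), Add(Mul(Rational(4, 9), I), Mul(Rational(1, 9), H, g))) = Add(Rational(1, 3), Mul(Rational(4, 9), I), Mul(Rational(1, 9), H, g)))
Pow(Add(-23815, Function('C')(257, Mul(11, -15))), -1) = Pow(Add(-23815, Add(Rational(1, 3), Mul(Rational(4, 9), I), Mul(Rational(1, 9), Mul(11, -15), 257))), -1) = Pow(Add(-23815, Add(Rational(1, 3), Mul(Rational(4, 9), I), Mul(Rational(1, 9), -165, 257))), -1) = Pow(Add(-23815, Add(Rational(1, 3), Mul(Rational(4, 9), I), Rational(-14135, 3))), -1) = Pow(Add(-23815, Add(Rational(-14134, 3), Mul(Rational(4, 9), I))), -1) = Pow(Add(Rational(-85579, 3), Mul(Rational(4, 9), I)), -1) = Mul(Rational(81, 65913887185), Add(Rational(-85579, 3), Mul(Rational(-4, 9), I)))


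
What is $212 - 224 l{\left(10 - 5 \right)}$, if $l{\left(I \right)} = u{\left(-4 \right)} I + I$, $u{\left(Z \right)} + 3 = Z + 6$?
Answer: $212$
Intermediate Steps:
$u{\left(Z \right)} = 3 + Z$ ($u{\left(Z \right)} = -3 + \left(Z + 6\right) = -3 + \left(6 + Z\right) = 3 + Z$)
$l{\left(I \right)} = 0$ ($l{\left(I \right)} = \left(3 - 4\right) I + I = - I + I = 0$)
$212 - 224 l{\left(10 - 5 \right)} = 212 - 0 = 212 + 0 = 212$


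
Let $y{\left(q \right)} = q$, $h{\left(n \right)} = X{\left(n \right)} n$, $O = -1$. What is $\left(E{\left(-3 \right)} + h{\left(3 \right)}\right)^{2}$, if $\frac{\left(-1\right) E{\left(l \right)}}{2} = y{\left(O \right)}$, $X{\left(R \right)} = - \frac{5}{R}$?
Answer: $9$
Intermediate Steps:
$h{\left(n \right)} = -5$ ($h{\left(n \right)} = - \frac{5}{n} n = -5$)
$E{\left(l \right)} = 2$ ($E{\left(l \right)} = \left(-2\right) \left(-1\right) = 2$)
$\left(E{\left(-3 \right)} + h{\left(3 \right)}\right)^{2} = \left(2 - 5\right)^{2} = \left(-3\right)^{2} = 9$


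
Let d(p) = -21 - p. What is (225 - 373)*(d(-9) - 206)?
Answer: 32264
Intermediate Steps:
(225 - 373)*(d(-9) - 206) = (225 - 373)*((-21 - 1*(-9)) - 206) = -148*((-21 + 9) - 206) = -148*(-12 - 206) = -148*(-218) = 32264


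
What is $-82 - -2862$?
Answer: $2780$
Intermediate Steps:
$-82 - -2862 = -82 + 2862 = 2780$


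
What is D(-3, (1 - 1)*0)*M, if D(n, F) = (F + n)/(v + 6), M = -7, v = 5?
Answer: 21/11 ≈ 1.9091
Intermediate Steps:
D(n, F) = F/11 + n/11 (D(n, F) = (F + n)/(5 + 6) = (F + n)/11 = (F + n)*(1/11) = F/11 + n/11)
D(-3, (1 - 1)*0)*M = (((1 - 1)*0)/11 + (1/11)*(-3))*(-7) = ((0*0)/11 - 3/11)*(-7) = ((1/11)*0 - 3/11)*(-7) = (0 - 3/11)*(-7) = -3/11*(-7) = 21/11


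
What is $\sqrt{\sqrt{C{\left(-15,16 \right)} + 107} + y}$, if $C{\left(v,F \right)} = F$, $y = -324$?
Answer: $\sqrt{-324 + \sqrt{123}} \approx 17.689 i$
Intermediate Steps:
$\sqrt{\sqrt{C{\left(-15,16 \right)} + 107} + y} = \sqrt{\sqrt{16 + 107} - 324} = \sqrt{\sqrt{123} - 324} = \sqrt{-324 + \sqrt{123}}$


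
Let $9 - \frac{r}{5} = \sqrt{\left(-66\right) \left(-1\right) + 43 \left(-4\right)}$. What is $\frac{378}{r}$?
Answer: $\frac{3402}{935} + \frac{378 i \sqrt{106}}{935} \approx 3.6385 + 4.1623 i$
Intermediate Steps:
$r = 45 - 5 i \sqrt{106}$ ($r = 45 - 5 \sqrt{\left(-66\right) \left(-1\right) + 43 \left(-4\right)} = 45 - 5 \sqrt{66 - 172} = 45 - 5 \sqrt{-106} = 45 - 5 i \sqrt{106} \approx 45.0 - 51.478 i$)
$\frac{378}{r} = \frac{378}{45 - 5 i \sqrt{106}}$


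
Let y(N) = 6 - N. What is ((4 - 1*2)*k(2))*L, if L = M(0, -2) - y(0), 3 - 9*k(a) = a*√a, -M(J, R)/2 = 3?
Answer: -8 + 16*√2/3 ≈ -0.45753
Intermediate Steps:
M(J, R) = -6 (M(J, R) = -2*3 = -6)
k(a) = ⅓ - a^(3/2)/9 (k(a) = ⅓ - a*√a/9 = ⅓ - a^(3/2)/9)
L = -12 (L = -6 - (6 - 1*0) = -6 - (6 + 0) = -6 - 1*6 = -6 - 6 = -12)
((4 - 1*2)*k(2))*L = ((4 - 1*2)*(⅓ - 2*√2/9))*(-12) = ((4 - 2)*(⅓ - 2*√2/9))*(-12) = (2*(⅓ - 2*√2/9))*(-12) = (⅔ - 4*√2/9)*(-12) = -8 + 16*√2/3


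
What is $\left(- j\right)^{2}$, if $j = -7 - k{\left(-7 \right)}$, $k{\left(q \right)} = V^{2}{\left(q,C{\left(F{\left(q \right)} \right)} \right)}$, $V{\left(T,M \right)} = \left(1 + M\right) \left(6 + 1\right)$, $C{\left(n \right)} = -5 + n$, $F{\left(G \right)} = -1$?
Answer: $1517824$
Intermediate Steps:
$V{\left(T,M \right)} = 7 + 7 M$ ($V{\left(T,M \right)} = \left(1 + M\right) 7 = 7 + 7 M$)
$k{\left(q \right)} = 1225$ ($k{\left(q \right)} = \left(7 + 7 \left(-5 - 1\right)\right)^{2} = \left(7 + 7 \left(-6\right)\right)^{2} = \left(7 - 42\right)^{2} = \left(-35\right)^{2} = 1225$)
$j = -1232$ ($j = -7 - 1225 = -1232$)
$\left(- j\right)^{2} = \left(\left(-1\right) \left(-1232\right)\right)^{2} = 1232^{2} = 1517824$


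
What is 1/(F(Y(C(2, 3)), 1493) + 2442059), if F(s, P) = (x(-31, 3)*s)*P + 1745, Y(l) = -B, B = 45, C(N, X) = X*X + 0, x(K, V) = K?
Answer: 1/4526539 ≈ 2.2092e-7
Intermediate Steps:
C(N, X) = X² (C(N, X) = X² + 0 = X²)
Y(l) = -45 (Y(l) = -1*45 = -45)
F(s, P) = 1745 - 31*P*s (F(s, P) = (-31*s)*P + 1745 = -31*P*s + 1745 = 1745 - 31*P*s)
1/(F(Y(C(2, 3)), 1493) + 2442059) = 1/((1745 - 31*1493*(-45)) + 2442059) = 1/((1745 + 2082735) + 2442059) = 1/(2084480 + 2442059) = 1/4526539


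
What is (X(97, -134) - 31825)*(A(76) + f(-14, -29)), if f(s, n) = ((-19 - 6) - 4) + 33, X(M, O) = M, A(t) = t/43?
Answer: -7868544/43 ≈ -1.8299e+5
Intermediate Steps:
A(t) = t/43 (A(t) = t*(1/43) = t/43)
f(s, n) = 4 (f(s, n) = (-25 - 4) + 33 = -29 + 33 = 4)
(X(97, -134) - 31825)*(A(76) + f(-14, -29)) = (97 - 31825)*((1/43)*76 + 4) = -31728*(76/43 + 4) = -31728*248/43 = -7868544/43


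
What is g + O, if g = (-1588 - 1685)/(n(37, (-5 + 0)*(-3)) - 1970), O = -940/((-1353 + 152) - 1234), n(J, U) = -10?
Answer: 655397/321420 ≈ 2.0391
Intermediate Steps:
O = 188/487 (O = -940/(-1201 - 1234) = -940/(-2435) = -940*(-1/2435) = 188/487 ≈ 0.38604)
g = 1091/660 (g = (-1588 - 1685)/(-10 - 1970) = -3273/(-1980) = -3273*(-1/1980) = 1091/660 ≈ 1.6530)
g + O = 1091/660 + 188/487 = 655397/321420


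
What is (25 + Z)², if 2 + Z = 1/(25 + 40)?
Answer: 2238016/4225 ≈ 529.71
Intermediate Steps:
Z = -129/65 (Z = -2 + 1/(25 + 40) = -2 + 1/65 = -129/65 ≈ -1.9846)
(25 + Z)² = (25 - 129/65)² = (1496/65)² = 2238016/4225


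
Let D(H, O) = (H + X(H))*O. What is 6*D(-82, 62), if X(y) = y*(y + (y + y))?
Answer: 7473480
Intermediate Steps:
X(y) = 3*y² (X(y) = y*(y + 2*y) = y*(3*y) = 3*y²)
D(H, O) = O*(H + 3*H²) (D(H, O) = (H + 3*H²)*O = O*(H + 3*H²))
6*D(-82, 62) = 6*(-82*62*(1 + 3*(-82))) = 6*(-82*62*(1 - 246)) = 6*(-82*62*(-245)) = 6*1245580 = 7473480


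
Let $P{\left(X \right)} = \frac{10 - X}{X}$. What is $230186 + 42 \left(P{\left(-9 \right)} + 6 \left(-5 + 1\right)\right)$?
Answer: $\frac{687268}{3} \approx 2.2909 \cdot 10^{5}$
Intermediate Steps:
$P{\left(X \right)} = \frac{10 - X}{X}$
$230186 + 42 \left(P{\left(-9 \right)} + 6 \left(-5 + 1\right)\right) = 230186 + 42 \left(\frac{10 - -9}{-9} + 6 \left(-5 + 1\right)\right) = 230186 + 42 \left(- \frac{10 + 9}{9} + 6 \left(-4\right)\right) = 230186 + 42 \left(\left(- \frac{1}{9}\right) 19 - 24\right) = 230186 + 42 \left(- \frac{19}{9} - 24\right) = 230186 + 42 \left(- \frac{235}{9}\right) = 230186 - \frac{3290}{3} = \frac{687268}{3}$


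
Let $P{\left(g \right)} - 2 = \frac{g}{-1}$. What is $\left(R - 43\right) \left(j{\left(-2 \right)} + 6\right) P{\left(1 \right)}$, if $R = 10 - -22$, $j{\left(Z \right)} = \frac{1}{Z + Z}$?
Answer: $- \frac{253}{4} \approx -63.25$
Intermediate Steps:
$P{\left(g \right)} = 2 - g$ ($P{\left(g \right)} = 2 + \frac{g}{-1} = 2 + g \left(-1\right) = 2 - g$)
$j{\left(Z \right)} = \frac{1}{2 Z}$
$R = 32$ ($R = 10 + 22 = 32$)
$\left(R - 43\right) \left(j{\left(-2 \right)} + 6\right) P{\left(1 \right)} = \left(32 - 43\right) \left(\frac{1}{2 \left(-2\right)} + 6\right) \left(2 - 1\right) = - 11 \left(\frac{1}{2} \left(- \frac{1}{2}\right) + 6\right) \left(2 - 1\right) = - 11 \left(- \frac{1}{4} + 6\right) 1 = - 11 \cdot \frac{23}{4} \cdot 1 = \left(-11\right) \frac{23}{4} = - \frac{253}{4}$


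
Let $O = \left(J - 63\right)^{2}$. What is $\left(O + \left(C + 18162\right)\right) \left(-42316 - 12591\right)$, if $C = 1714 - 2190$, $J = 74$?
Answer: $-977728949$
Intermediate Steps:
$C = -476$ ($C = 1714 - 2190 = -476$)
$O = 121$ ($O = \left(74 - 63\right)^{2} = 11^{2} = 121$)
$\left(O + \left(C + 18162\right)\right) \left(-42316 - 12591\right) = \left(121 + \left(-476 + 18162\right)\right) \left(-42316 - 12591\right) = \left(121 + 17686\right) \left(-54907\right) = 17807 \left(-54907\right) = -977728949$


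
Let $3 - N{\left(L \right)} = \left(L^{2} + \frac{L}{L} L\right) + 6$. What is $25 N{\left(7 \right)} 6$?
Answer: $-8850$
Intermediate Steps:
$N{\left(L \right)} = -3 - L - L^{2}$ ($N{\left(L \right)} = 3 - \left(\left(L^{2} + \frac{L}{L} L\right) + 6\right) = 3 - \left(\left(L^{2} + 1 L\right) + 6\right) = 3 - \left(\left(L^{2} + L\right) + 6\right) = 3 - \left(\left(L + L^{2}\right) + 6\right) = 3 - \left(6 + L + L^{2}\right) = -3 - L - L^{2}$)
$25 N{\left(7 \right)} 6 = 25 \left(-3 - 7 - 7^{2}\right) 6 = 25 \left(-3 - 7 - 49\right) 6 = 25 \left(-59\right) 6 = \left(-1475\right) 6 = -8850$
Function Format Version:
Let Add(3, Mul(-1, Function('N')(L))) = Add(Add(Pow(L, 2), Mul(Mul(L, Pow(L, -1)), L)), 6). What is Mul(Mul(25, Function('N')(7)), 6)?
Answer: -8850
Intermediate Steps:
Function('N')(L) = Add(-3, Mul(-1, L), Mul(-1, Pow(L, 2))) (Function('N')(L) = Add(3, Mul(-1, Add(Add(Pow(L, 2), Mul(Mul(L, Pow(L, -1)), L)), 6))) = Add(3, Mul(-1, Add(Add(Pow(L, 2), Mul(1, L)), 6))) = Add(3, Mul(-1, Add(Add(Pow(L, 2), L), 6))) = Add(3, Mul(-1, Add(Add(L, Pow(L, 2)), 6))) = Add(3, Mul(-1, Add(6, L, Pow(L, 2)))) = Add(3, Add(-6, Mul(-1, L), Mul(-1, Pow(L, 2)))) = Add(-3, Mul(-1, L), Mul(-1, Pow(L, 2))))
Mul(Mul(25, Function('N')(7)), 6) = Mul(Mul(25, Add(-3, Mul(-1, 7), Mul(-1, Pow(7, 2)))), 6) = Mul(Mul(25, Add(-3, -7, Mul(-1, 49))), 6) = Mul(Mul(25, Add(-3, -7, -49)), 6) = Mul(Mul(25, -59), 6) = Mul(-1475, 6) = -8850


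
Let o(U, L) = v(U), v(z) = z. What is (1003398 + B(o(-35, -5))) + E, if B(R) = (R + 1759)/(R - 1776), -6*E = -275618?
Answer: 5701028261/5433 ≈ 1.0493e+6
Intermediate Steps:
o(U, L) = U
E = 137809/3 (E = -⅙*(-275618) = 137809/3 ≈ 45936.)
B(R) = (1759 + R)/(-1776 + R)
(1003398 + B(o(-35, -5))) + E = (1003398 + (1759 - 35)/(-1776 - 35)) + 137809/3 = (1003398 + 1724/(-1811)) + 137809/3 = (1003398 - 1/1811*1724) + 137809/3 = (1003398 - 1724/1811) + 137809/3 = 1817152054/1811 + 137809/3 = 5701028261/5433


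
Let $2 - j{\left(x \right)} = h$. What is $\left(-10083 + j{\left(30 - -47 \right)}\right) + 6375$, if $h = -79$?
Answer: $-3627$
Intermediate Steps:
$j{\left(x \right)} = 81$ ($j{\left(x \right)} = 2 - -79 = 2 + 79 = 81$)
$\left(-10083 + j{\left(30 - -47 \right)}\right) + 6375 = \left(-10083 + 81\right) + 6375 = -10002 + 6375 = -3627$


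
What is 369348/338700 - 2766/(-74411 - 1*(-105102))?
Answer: 866567939/866253475 ≈ 1.0004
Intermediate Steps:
369348/338700 - 2766/(-74411 - 1*(-105102)) = 369348*(1/338700) - 2766/(-74411 + 105102) = 30779/28225 - 2766/30691 = 866567939/866253475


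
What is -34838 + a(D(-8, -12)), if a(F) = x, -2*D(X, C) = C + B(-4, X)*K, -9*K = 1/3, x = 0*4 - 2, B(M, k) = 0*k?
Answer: -34840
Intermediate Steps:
B(M, k) = 0
x = -2 (x = 0 - 2 = -2)
K = -1/27 (K = -1/9/3 = -1/9*1/3 = -1/27 ≈ -0.037037)
D(X, C) = -C/2 (D(X, C) = -(C + 0*(-1/27))/2 = -(C + 0)/2 = -C/2)
a(F) = -2
-34838 + a(D(-8, -12)) = -34838 - 2 = -34840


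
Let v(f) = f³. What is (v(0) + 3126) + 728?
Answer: 3854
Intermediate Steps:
(v(0) + 3126) + 728 = (0³ + 3126) + 728 = (0 + 3126) + 728 = 3126 + 728 = 3854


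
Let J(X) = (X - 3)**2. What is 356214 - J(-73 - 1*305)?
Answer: 211053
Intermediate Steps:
J(X) = (-3 + X)**2
356214 - J(-73 - 1*305) = 356214 - (-3 + (-73 - 1*305))**2 = 356214 - (-3 + (-73 - 305))**2 = 356214 - (-3 - 378)**2 = 356214 - 1*(-381)**2 = 356214 - 1*145161 = 356214 - 145161 = 211053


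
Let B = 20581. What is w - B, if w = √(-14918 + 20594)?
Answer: -20581 + 2*√1419 ≈ -20506.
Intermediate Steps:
w = 2*√1419 (w = √5676 = 2*√1419 ≈ 75.339)
w - B = 2*√1419 - 1*20581 = 2*√1419 - 20581 = -20581 + 2*√1419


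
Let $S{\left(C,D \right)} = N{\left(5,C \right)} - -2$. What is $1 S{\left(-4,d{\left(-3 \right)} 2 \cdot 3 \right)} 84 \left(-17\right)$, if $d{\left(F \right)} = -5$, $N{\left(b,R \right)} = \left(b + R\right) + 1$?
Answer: $-5712$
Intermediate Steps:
$N{\left(b,R \right)} = 1 + R + b$ ($N{\left(b,R \right)} = \left(R + b\right) + 1 = 1 + R + b$)
$S{\left(C,D \right)} = 8 + C$ ($S{\left(C,D \right)} = \left(1 + C + 5\right) - -2 = \left(6 + C\right) + 2 = 8 + C$)
$1 S{\left(-4,d{\left(-3 \right)} 2 \cdot 3 \right)} 84 \left(-17\right) = 1 \left(8 - 4\right) 84 \left(-17\right) = 1 \cdot 4 \cdot 84 \left(-17\right) = 4 \cdot 84 \left(-17\right) = 336 \left(-17\right) = -5712$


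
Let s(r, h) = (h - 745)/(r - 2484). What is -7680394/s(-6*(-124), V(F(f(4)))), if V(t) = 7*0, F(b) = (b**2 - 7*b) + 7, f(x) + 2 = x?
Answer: -2672777112/149 ≈ -1.7938e+7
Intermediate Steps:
f(x) = -2 + x
F(b) = 7 + b**2 - 7*b
V(t) = 0
s(r, h) = (-745 + h)/(-2484 + r)
-7680394/s(-6*(-124), V(F(f(4)))) = -7680394*(-2484 - 6*(-124))/(-745 + 0) = -7680394/(-745/(-2484 + 744)) = -7680394/(-745/(-1740)) = -7680394/((-1/1740*(-745))) = -7680394/149/348 = -7680394*348/149 = -2672777112/149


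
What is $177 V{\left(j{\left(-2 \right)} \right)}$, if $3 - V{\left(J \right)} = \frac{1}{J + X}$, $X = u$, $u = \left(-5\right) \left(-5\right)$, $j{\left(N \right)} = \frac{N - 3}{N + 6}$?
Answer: $\frac{49737}{95} \approx 523.55$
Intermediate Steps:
$j{\left(N \right)} = \frac{-3 + N}{6 + N}$
$u = 25$
$X = 25$
$V{\left(J \right)} = 3 - \frac{1}{25 + J}$ ($V{\left(J \right)} = 3 - \frac{1}{J + 25} = 3 - \frac{1}{25 + J}$)
$177 V{\left(j{\left(-2 \right)} \right)} = 177 \frac{74 + 3 \frac{-3 - 2}{6 - 2}}{25 + \frac{-3 - 2}{6 - 2}} = 177 \frac{74 + 3 \cdot \frac{1}{4} \left(-5\right)}{25 + \frac{1}{4} \left(-5\right)} = 177 \frac{74 + 3 \left(- \frac{5}{4}\right)}{25 - \frac{5}{4}} = 177 \frac{74 - \frac{15}{4}}{\frac{95}{4}} = 177 \cdot \frac{4}{95} \cdot \frac{281}{4} = 177 \cdot \frac{281}{95} = \frac{49737}{95}$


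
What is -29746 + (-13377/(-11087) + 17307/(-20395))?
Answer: -6726065690084/226119365 ≈ -29746.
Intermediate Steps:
-29746 + (-13377/(-11087) + 17307/(-20395)) = -29746 + (-13377*(-1/11087) + 17307*(-1/20395)) = -29746 + (13377/11087 - 17307/20395) = -29746 + 80941206/226119365 = -6726065690084/226119365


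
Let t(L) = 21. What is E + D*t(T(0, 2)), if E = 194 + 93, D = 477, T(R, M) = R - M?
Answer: 10304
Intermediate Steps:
E = 287
E + D*t(T(0, 2)) = 287 + 477*21 = 287 + 10017 = 10304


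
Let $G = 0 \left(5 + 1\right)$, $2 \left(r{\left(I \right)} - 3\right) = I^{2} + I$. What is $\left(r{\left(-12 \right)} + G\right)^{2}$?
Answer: $4761$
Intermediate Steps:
$r{\left(I \right)} = 3 + \frac{I}{2} + \frac{I^{2}}{2}$ ($r{\left(I \right)} = 3 + \frac{I^{2} + I}{2} = 3 + \frac{I + I^{2}}{2} = 3 + \left(\frac{I}{2} + \frac{I^{2}}{2}\right) = 3 + \frac{I}{2} + \frac{I^{2}}{2}$)
$G = 0$ ($G = 0 \cdot 6 = 0$)
$\left(r{\left(-12 \right)} + G\right)^{2} = \left(\left(3 + \frac{1}{2} \left(-12\right) + \frac{\left(-12\right)^{2}}{2}\right) + 0\right)^{2} = \left(\left(3 - 6 + \frac{1}{2} \cdot 144\right) + 0\right)^{2} = \left(\left(3 - 6 + 72\right) + 0\right)^{2} = \left(69 + 0\right)^{2} = 69^{2} = 4761$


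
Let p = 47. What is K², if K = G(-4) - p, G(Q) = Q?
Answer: 2601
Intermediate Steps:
K = -51 (K = -4 - 1*47 = -4 - 47 = -51)
K² = (-51)² = 2601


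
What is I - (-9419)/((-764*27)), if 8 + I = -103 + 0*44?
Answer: -2299127/20628 ≈ -111.46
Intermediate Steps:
I = -111 (I = -8 + (-103 + 0*44) = -8 + (-103 + 0) = -8 - 103 = -111)
I - (-9419)/((-764*27)) = -111 - (-9419)/((-764*27)) = -111 - (-9419)/(-20628) = -111 - (-9419)*(-1)/20628 = -111 - 1*9419/20628 = -111 - 9419/20628 = -2299127/20628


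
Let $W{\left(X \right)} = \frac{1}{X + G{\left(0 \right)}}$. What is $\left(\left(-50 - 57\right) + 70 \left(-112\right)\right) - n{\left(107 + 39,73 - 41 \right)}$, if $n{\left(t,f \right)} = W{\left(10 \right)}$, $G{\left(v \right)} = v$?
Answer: $- \frac{79471}{10} \approx -7947.1$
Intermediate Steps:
$W{\left(X \right)} = \frac{1}{X}$ ($W{\left(X \right)} = \frac{1}{X + 0} = \frac{1}{X}$)
$n{\left(t,f \right)} = \frac{1}{10}$
$\left(\left(-50 - 57\right) + 70 \left(-112\right)\right) - n{\left(107 + 39,73 - 41 \right)} = \left(\left(-50 - 57\right) + 70 \left(-112\right)\right) - \frac{1}{10} = \left(\left(-50 - 57\right) - 7840\right) - \frac{1}{10} = \left(-107 - 7840\right) - \frac{1}{10} = -7947 - \frac{1}{10} = - \frac{79471}{10}$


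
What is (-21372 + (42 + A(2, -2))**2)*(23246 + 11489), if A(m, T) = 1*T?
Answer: -686780420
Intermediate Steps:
A(m, T) = T
(-21372 + (42 + A(2, -2))**2)*(23246 + 11489) = (-21372 + (42 - 2)**2)*(23246 + 11489) = (-21372 + 40**2)*34735 = (-21372 + 1600)*34735 = -19772*34735 = -686780420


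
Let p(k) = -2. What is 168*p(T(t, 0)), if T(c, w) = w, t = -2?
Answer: -336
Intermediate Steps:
168*p(T(t, 0)) = 168*(-2) = -336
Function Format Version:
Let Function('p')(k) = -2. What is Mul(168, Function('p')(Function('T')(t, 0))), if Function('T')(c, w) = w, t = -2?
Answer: -336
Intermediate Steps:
Mul(168, Function('p')(Function('T')(t, 0))) = Mul(168, -2) = -336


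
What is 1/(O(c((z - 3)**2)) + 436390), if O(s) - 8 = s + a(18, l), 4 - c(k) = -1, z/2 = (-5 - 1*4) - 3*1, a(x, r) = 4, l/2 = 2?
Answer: 1/436407 ≈ 2.2914e-6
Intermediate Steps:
l = 4 (l = 2*2 = 4)
z = -24 (z = 2*((-5 - 1*4) - 3*1) = 2*((-5 - 4) - 3) = 2*(-9 - 3) = 2*(-12) = -24)
c(k) = 5 (c(k) = 4 - 1*(-1) = 4 + 1 = 5)
O(s) = 12 + s (O(s) = 8 + (s + 4) = 8 + (4 + s) = 12 + s)
1/(O(c((z - 3)**2)) + 436390) = 1/((12 + 5) + 436390) = 1/(17 + 436390) = 1/436407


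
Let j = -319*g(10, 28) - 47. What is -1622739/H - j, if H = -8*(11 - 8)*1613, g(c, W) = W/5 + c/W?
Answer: 898423431/451640 ≈ 1989.2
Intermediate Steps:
g(c, W) = W/5 + c/W (g(c, W) = W*(1/5) + c/W = W/5 + c/W)
H = -38712 (H = -8*3*1613 = -24*1613 = -38712)
j = -136313/70 (j = -319*((1/5)*28 + 10/28) - 47 = -319*(28/5 + 10*(1/28)) - 47 = -319*(28/5 + 5/14) - 47 = -319*417/70 - 47 = -133023/70 - 47 = -136313/70 ≈ -1947.3)
-1622739/H - j = -1622739/(-38712) - 1*(-136313/70) = -1622739*(-1/38712) + 136313/70 = 540913/12904 + 136313/70 = 898423431/451640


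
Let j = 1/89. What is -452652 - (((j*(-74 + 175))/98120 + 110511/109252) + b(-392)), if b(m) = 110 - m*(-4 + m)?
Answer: -6451437651602153/21683244440 ≈ -2.9753e+5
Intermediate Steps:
j = 1/89 ≈ 0.011236
b(m) = 110 - m*(-4 + m)
-452652 - (((j*(-74 + 175))/98120 + 110511/109252) + b(-392)) = -452652 - ((((-74 + 175)/89)/98120 + 110511/109252) + (110 - 1*(-392)² + 4*(-392))) = -452652 - ((((1/89)*101)*(1/98120) + 110511*(1/109252)) + (110 - 1*153664 - 1568)) = -452652 - (((101/89)*(1/98120) + 110511/109252) + (110 - 153664 - 1568)) = -452652 - ((101/8732680 + 110511/109252) - 155122) = -452652 - (21933368953/21683244440 - 155122) = -452652 - 1*(-3363526310652727/21683244440) = -452652 + 3363526310652727/21683244440 = -6451437651602153/21683244440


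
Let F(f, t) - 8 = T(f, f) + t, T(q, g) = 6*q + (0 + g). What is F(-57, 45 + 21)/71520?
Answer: -65/14304 ≈ -0.0045442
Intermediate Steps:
T(q, g) = g + 6*q (T(q, g) = 6*q + g = g + 6*q)
F(f, t) = 8 + t + 7*f (F(f, t) = 8 + ((f + 6*f) + t) = 8 + (7*f + t) = 8 + (t + 7*f) = 8 + t + 7*f)
F(-57, 45 + 21)/71520 = (8 + (45 + 21) + 7*(-57))/71520 = (8 + 66 - 399)*(1/71520) = -325*1/71520 = -65/14304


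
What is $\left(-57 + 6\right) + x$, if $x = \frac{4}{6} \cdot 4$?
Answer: $- \frac{145}{3} \approx -48.333$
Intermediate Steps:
$x = \frac{8}{3}$ ($x = 4 \cdot \frac{1}{6} \cdot 4 = \frac{2}{3} \cdot 4 = \frac{8}{3} \approx 2.6667$)
$\left(-57 + 6\right) + x = \left(-57 + 6\right) + \frac{8}{3} = -51 + \frac{8}{3} = - \frac{145}{3}$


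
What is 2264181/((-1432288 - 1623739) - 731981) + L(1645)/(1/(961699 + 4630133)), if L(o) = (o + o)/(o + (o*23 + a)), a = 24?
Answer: 1451841163946917/3117530584 ≈ 4.6570e+5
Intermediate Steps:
L(o) = 2*o/(24 + 24*o) (L(o) = (o + o)/(o + (o*23 + 24)) = (2*o)/(o + (23*o + 24)) = (2*o)/(o + (24 + 23*o)) = (2*o)/(24 + 24*o) = 2*o/(24 + 24*o))
2264181/((-1432288 - 1623739) - 731981) + L(1645)/(1/(961699 + 4630133)) = 2264181/((-1432288 - 1623739) - 731981) + ((1/12)*1645/(1 + 1645))/(1/(961699 + 4630133)) = 2264181/(-3056027 - 731981) + ((1/12)*1645/1646)/(1/5591832) = 2264181/(-3788008) + ((1/12)*1645*(1/1646))/(1/5591832) = 2264181*(-1/3788008) + (1645/19752)*5591832 = -2264181/3788008 + 383273485/823 = 1451841163946917/3117530584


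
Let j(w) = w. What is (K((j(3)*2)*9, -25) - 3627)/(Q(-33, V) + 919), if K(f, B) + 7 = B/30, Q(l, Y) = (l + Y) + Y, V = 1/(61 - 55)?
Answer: -21809/5318 ≈ -4.1010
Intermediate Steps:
V = ⅙ (V = 1/6 = ⅙ ≈ 0.16667)
Q(l, Y) = l + 2*Y (Q(l, Y) = (Y + l) + Y = l + 2*Y)
K(f, B) = -7 + B/30
(K((j(3)*2)*9, -25) - 3627)/(Q(-33, V) + 919) = ((-7 + (1/30)*(-25)) - 3627)/((-33 + 2*(⅙)) + 919) = ((-7 - ⅚) - 3627)/((-33 + ⅓) + 919) = (-47/6 - 3627)/(-98/3 + 919) = -21809/(6*2659/3) = -21809/6*3/2659 = -21809/5318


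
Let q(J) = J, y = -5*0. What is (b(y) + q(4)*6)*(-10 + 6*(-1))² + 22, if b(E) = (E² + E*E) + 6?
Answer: 7702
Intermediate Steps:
y = 0
b(E) = 6 + 2*E² (b(E) = (E² + E²) + 6 = 2*E² + 6 = 6 + 2*E²)
(b(y) + q(4)*6)*(-10 + 6*(-1))² + 22 = ((6 + 2*0²) + 4*6)*(-10 + 6*(-1))² + 22 = ((6 + 2*0) + 24)*(-10 - 6)² + 22 = ((6 + 0) + 24)*(-16)² + 22 = (6 + 24)*256 + 22 = 30*256 + 22 = 7680 + 22 = 7702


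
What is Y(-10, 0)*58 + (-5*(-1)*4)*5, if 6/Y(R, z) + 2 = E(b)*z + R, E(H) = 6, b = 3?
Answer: 71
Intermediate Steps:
Y(R, z) = 6/(-2 + R + 6*z) (Y(R, z) = 6/(-2 + (6*z + R)) = 6/(-2 + (R + 6*z)) = 6/(-2 + R + 6*z))
Y(-10, 0)*58 + (-5*(-1)*4)*5 = (6/(-2 - 10 + 6*0))*58 + (-5*(-1)*4)*5 = (6/(-2 - 10 + 0))*58 + (5*4)*5 = (6/(-12))*58 + 20*5 = (6*(-1/12))*58 + 100 = -1/2*58 + 100 = -29 + 100 = 71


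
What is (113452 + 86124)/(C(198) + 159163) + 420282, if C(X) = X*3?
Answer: 5164860850/12289 ≈ 4.2028e+5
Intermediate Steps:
C(X) = 3*X
(113452 + 86124)/(C(198) + 159163) + 420282 = (113452 + 86124)/(3*198 + 159163) + 420282 = 199576/(594 + 159163) + 420282 = 199576/159757 + 420282 = 199576*(1/159757) + 420282 = 15352/12289 + 420282 = 5164860850/12289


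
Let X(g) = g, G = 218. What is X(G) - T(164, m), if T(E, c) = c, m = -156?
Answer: 374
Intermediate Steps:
X(G) - T(164, m) = 218 - 1*(-156) = 218 + 156 = 374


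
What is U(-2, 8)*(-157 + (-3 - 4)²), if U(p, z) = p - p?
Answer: 0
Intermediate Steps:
U(p, z) = 0
U(-2, 8)*(-157 + (-3 - 4)²) = 0*(-157 + (-3 - 4)²) = 0*(-157 + (-7)²) = 0*(-157 + 49) = 0*(-108) = 0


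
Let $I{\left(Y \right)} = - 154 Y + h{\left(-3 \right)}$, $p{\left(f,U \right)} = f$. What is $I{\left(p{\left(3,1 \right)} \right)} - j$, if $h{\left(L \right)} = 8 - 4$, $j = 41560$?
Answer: $-42018$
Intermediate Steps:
$h{\left(L \right)} = 4$ ($h{\left(L \right)} = 8 - 4 = 4$)
$I{\left(Y \right)} = 4 - 154 Y$ ($I{\left(Y \right)} = - 154 Y + 4 = 4 - 154 Y$)
$I{\left(p{\left(3,1 \right)} \right)} - j = \left(4 - 462\right) - 41560 = -458 - 41560 = -42018$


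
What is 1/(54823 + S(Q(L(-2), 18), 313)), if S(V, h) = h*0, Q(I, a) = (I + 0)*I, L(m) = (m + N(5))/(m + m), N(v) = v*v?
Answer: 1/54823 ≈ 1.8241e-5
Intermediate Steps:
N(v) = v**2
L(m) = (25 + m)/(2*m) (L(m) = (m + 5**2)/(m + m) = (m + 25)/((2*m)) = (25 + m)*(1/(2*m)) = (25 + m)/(2*m))
Q(I, a) = I**2 (Q(I, a) = I*I = I**2)
S(V, h) = 0
1/(54823 + S(Q(L(-2), 18), 313)) = 1/(54823 + 0) = 1/54823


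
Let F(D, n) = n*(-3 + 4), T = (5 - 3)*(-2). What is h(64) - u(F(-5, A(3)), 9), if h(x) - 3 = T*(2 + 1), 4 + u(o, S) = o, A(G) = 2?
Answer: -7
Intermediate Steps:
T = -4 (T = 2*(-2) = -4)
F(D, n) = n (F(D, n) = n*1 = n)
u(o, S) = -4 + o
h(x) = -9 (h(x) = 3 - 4*(2 + 1) = 3 - 4*3 = 3 - 12 = -9)
h(64) - u(F(-5, A(3)), 9) = -9 - (-4 + 2) = -9 - 1*(-2) = -9 + 2 = -7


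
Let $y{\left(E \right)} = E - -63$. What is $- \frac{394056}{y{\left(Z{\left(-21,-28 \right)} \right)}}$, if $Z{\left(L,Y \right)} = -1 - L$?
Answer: $- \frac{394056}{83} \approx -4747.7$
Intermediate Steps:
$y{\left(E \right)} = 63 + E$ ($y{\left(E \right)} = E + 63 = 63 + E$)
$- \frac{394056}{y{\left(Z{\left(-21,-28 \right)} \right)}} = - \frac{394056}{63 - -20} = - \frac{394056}{63 + \left(-1 + 21\right)} = - \frac{394056}{63 + 20} = - \frac{394056}{83}$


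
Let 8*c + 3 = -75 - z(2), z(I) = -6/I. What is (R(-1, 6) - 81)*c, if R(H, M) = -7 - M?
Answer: 3525/4 ≈ 881.25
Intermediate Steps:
c = -75/8 (c = -3/8 + (-75 - (-6)/2)/8 = -3/8 + (-75 - 1*(-3))/8 = -3/8 + (-75 + 3)/8 = -3/8 + (1/8)*(-72) = -3/8 - 9 = -75/8 ≈ -9.3750)
(R(-1, 6) - 81)*c = ((-7 - 1*6) - 81)*(-75/8) = ((-7 - 6) - 81)*(-75/8) = (-13 - 81)*(-75/8) = -94*(-75/8) = 3525/4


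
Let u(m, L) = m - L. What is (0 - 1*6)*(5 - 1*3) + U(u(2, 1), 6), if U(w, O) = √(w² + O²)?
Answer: -12 + √37 ≈ -5.9172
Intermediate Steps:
U(w, O) = √(O² + w²)
(0 - 1*6)*(5 - 1*3) + U(u(2, 1), 6) = (0 - 1*6)*(5 - 1*3) + √(6² + (2 - 1*1)²) = (0 - 6)*(5 - 3) + √(36 + (2 - 1)²) = -6*2 + √(36 + 1²) = -12 + √(36 + 1) = -12 + √37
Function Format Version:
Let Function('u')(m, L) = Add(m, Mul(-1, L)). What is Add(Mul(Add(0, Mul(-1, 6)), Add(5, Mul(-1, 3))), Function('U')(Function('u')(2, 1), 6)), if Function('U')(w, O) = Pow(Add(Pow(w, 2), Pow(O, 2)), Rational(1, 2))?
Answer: Add(-12, Pow(37, Rational(1, 2))) ≈ -5.9172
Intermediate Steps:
Function('U')(w, O) = Pow(Add(Pow(O, 2), Pow(w, 2)), Rational(1, 2))
Add(Mul(Add(0, Mul(-1, 6)), Add(5, Mul(-1, 3))), Function('U')(Function('u')(2, 1), 6)) = Add(Mul(Add(0, Mul(-1, 6)), Add(5, Mul(-1, 3))), Pow(Add(Pow(6, 2), Pow(Add(2, Mul(-1, 1)), 2)), Rational(1, 2))) = Add(Mul(Add(0, -6), Add(5, -3)), Pow(Add(36, Pow(Add(2, -1), 2)), Rational(1, 2))) = Add(Mul(-6, 2), Pow(Add(36, Pow(1, 2)), Rational(1, 2))) = Add(-12, Pow(Add(36, 1), Rational(1, 2))) = Add(-12, Pow(37, Rational(1, 2)))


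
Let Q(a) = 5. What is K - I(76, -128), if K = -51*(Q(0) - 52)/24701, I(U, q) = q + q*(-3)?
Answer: -371827/1453 ≈ -255.90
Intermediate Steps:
I(U, q) = -2*q (I(U, q) = q - 3*q = -2*q)
K = 141/1453 (K = -51*(5 - 52)/24701 = -51*(-47)*(1/24701) = 2397*(1/24701) = 141/1453 ≈ 0.097041)
K - I(76, -128) = 141/1453 - (-2)*(-128) = 141/1453 - 1*256 = 141/1453 - 256 = -371827/1453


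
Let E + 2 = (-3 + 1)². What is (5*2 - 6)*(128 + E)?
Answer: 520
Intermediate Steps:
E = 2 (E = -2 + (-3 + 1)² = -2 + (-2)² = -2 + 4 = 2)
(5*2 - 6)*(128 + E) = (5*2 - 6)*(128 + 2) = (10 - 6)*130 = 4*130 = 520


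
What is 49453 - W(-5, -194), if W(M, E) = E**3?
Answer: 7350837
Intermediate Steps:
49453 - W(-5, -194) = 49453 - 1*(-194)**3 = 49453 - 1*(-7301384) = 49453 + 7301384 = 7350837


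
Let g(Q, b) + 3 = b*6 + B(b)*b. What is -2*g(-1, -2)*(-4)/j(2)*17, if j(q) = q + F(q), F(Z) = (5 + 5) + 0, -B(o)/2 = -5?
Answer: -1190/3 ≈ -396.67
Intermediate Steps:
B(o) = 10 (B(o) = -2*(-5) = 10)
F(Z) = 10 (F(Z) = 10 + 0 = 10)
j(q) = 10 + q (j(q) = q + 10 = 10 + q)
g(Q, b) = -3 + 16*b (g(Q, b) = -3 + (b*6 + 10*b) = -3 + (6*b + 10*b) = -3 + 16*b)
-2*g(-1, -2)*(-4)/j(2)*17 = -2*(-3 + 16*(-2))*(-4)/(10 + 2)*17 = -2*(-3 - 32)*(-4)/12*17 = -2*(-35*(-4))/12*17 = -280/12*17 = -2*35/3*17 = -70/3*17 = -1190/3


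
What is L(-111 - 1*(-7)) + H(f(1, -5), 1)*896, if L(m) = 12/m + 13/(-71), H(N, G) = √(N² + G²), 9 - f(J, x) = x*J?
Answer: -551/1846 + 896*√197 ≈ 12576.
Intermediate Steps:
f(J, x) = 9 - J*x (f(J, x) = 9 - x*J = 9 - J*x)
H(N, G) = √(G² + N²)
L(m) = -13/71 + 12/m (L(m) = 12/m + 13*(-1/71) = 12/m - 13/71 = -13/71 + 12/m)
L(-111 - 1*(-7)) + H(f(1, -5), 1)*896 = (-13/71 + 12/(-111 - 1*(-7))) + √(1² + (9 - 1*1*(-5))²)*896 = (-13/71 + 12/(-111 + 7)) + √(1 + (9 + 5)²)*896 = (-13/71 + 12/(-104)) + √(1 + 14²)*896 = (-13/71 + 12*(-1/104)) + √(1 + 196)*896 = (-13/71 - 3/26) + √197*896 = -551/1846 + 896*√197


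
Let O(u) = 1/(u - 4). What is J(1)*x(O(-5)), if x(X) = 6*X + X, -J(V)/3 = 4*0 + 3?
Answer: 7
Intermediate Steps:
J(V) = -9 (J(V) = -3*(4*0 + 3) = -3*(0 + 3) = -3*3 = -9)
O(u) = 1/(-4 + u)
x(X) = 7*X
J(1)*x(O(-5)) = -63/(-4 - 5) = -63/(-9) = -63*(-1)/9 = -9*(-7/9) = 7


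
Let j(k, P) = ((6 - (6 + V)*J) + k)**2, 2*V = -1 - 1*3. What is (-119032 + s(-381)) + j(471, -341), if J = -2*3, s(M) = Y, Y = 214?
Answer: 132183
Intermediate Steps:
V = -2 (V = (-1 - 1*3)/2 = (-1 - 3)/2 = (1/2)*(-4) = -2)
s(M) = 214
J = -6
j(k, P) = (30 + k)**2 (j(k, P) = ((6 - (6 - 2)*(-6)) + k)**2 = ((6 - 4*(-6)) + k)**2 = ((6 - 1*(-24)) + k)**2 = ((6 + 24) + k)**2 = (30 + k)**2)
(-119032 + s(-381)) + j(471, -341) = (-119032 + 214) + (30 + 471)**2 = -118818 + 501**2 = -118818 + 251001 = 132183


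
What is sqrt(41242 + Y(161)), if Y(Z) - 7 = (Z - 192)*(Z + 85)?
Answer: sqrt(33623) ≈ 183.37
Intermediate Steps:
Y(Z) = 7 + (-192 + Z)*(85 + Z) (Y(Z) = 7 + (Z - 192)*(Z + 85) = 7 + (-192 + Z)*(85 + Z))
sqrt(41242 + Y(161)) = sqrt(41242 + (-16313 + 161**2 - 107*161)) = sqrt(41242 + (-16313 + 25921 - 17227)) = sqrt(41242 - 7619) = sqrt(33623)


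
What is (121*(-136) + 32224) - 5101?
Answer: 10667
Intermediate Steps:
(121*(-136) + 32224) - 5101 = (-16456 + 32224) - 5101 = 15768 - 5101 = 10667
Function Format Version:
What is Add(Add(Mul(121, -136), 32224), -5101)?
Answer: 10667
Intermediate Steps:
Add(Add(Mul(121, -136), 32224), -5101) = Add(Add(-16456, 32224), -5101) = Add(15768, -5101) = 10667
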